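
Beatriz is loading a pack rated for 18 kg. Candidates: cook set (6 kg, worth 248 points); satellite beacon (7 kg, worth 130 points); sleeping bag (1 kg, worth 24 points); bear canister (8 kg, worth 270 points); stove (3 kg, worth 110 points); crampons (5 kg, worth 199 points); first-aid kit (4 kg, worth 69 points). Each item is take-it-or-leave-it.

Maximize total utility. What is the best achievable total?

652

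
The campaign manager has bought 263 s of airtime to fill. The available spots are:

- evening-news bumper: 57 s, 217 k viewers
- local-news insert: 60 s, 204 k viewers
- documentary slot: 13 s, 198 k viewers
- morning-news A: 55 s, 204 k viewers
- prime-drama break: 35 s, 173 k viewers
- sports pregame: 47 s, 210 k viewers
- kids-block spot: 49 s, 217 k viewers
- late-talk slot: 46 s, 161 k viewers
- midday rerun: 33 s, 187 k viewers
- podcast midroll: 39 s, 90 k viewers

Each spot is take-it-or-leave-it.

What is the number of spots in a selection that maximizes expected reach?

Best achievable expected reach is 1236.
documentary slot + prime-drama break + sports pregame + kids-block spot + late-talk slot + midday rerun + podcast midroll hits 1236 at 262 s.
All optima have 7 spots.

7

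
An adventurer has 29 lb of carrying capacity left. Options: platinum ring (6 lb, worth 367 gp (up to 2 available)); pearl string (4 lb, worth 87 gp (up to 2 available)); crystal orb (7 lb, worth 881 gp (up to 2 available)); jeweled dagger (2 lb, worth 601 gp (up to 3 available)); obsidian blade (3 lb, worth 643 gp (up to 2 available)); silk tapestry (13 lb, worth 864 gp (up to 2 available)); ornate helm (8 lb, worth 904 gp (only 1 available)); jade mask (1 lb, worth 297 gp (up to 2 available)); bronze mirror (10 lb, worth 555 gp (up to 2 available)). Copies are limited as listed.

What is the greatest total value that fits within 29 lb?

5468

Taking the top-ratio items first gives 2×crystal orb + 3×jeweled dagger + 2×obsidian blade + 2×jade mask for 5445 (28 lb).
Replace crystal orb with ornate helm: the trade gains 23 net, giving 5468 at 29 lb.
No other feasible combination exceeds 5468.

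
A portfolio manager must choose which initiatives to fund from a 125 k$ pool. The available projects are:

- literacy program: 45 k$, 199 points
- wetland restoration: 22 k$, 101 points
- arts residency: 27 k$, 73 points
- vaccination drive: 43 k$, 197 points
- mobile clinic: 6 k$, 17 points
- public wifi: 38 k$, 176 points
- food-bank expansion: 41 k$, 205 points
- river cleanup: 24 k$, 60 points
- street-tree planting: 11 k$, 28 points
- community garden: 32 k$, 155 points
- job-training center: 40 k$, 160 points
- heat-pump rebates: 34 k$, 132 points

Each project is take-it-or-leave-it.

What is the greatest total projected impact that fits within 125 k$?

580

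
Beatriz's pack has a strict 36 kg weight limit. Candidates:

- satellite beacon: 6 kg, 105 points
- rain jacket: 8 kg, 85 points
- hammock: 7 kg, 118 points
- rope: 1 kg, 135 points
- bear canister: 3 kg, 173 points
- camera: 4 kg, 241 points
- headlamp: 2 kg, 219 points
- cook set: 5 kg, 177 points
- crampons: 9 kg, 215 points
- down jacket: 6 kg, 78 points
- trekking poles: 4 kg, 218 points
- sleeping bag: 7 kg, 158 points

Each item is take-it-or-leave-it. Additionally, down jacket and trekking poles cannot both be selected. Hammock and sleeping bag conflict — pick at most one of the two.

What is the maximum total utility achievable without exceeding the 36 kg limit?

By utility per kg: rope 135.00, headlamp 109.50, camera 60.25, bear canister 57.67 lead.
Rope + bear canister + camera + headlamp + cook set + crampons + trekking poles + sleeping bag uses 35 of the 36 kg and totals 1536.
Runner-up hammock + rope + bear canister + camera + headlamp + cook set + crampons + trekking poles tops out at 1496.

1536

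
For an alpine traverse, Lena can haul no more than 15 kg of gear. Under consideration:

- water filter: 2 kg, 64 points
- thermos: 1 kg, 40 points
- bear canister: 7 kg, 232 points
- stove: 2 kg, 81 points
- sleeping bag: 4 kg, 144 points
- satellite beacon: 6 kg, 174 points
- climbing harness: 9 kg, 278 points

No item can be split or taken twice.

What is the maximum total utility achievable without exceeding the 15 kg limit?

521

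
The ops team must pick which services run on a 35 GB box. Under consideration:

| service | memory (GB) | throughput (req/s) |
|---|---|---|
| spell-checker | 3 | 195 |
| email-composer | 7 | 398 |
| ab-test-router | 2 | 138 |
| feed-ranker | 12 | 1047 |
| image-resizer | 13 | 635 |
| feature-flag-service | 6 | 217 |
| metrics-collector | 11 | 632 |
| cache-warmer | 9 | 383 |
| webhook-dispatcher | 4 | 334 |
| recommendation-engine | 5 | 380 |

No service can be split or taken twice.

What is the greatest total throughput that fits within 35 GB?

2588

Density check — feed-ranker 87.25, webhook-dispatcher 83.50, recommendation-engine 76.00, ab-test-router 69.00 are the best per GB.
The ratio heuristic lands on spell-checker + email-composer + ab-test-router + feed-ranker + webhook-dispatcher + recommendation-engine (2492) but leaves 2 GB idle.
Replace email-composer and ab-test-router with metrics-collector: the trade gains 96 net, giving 2588 at 35 GB.
Next best is ab-test-router + feed-ranker + metrics-collector + webhook-dispatcher + recommendation-engine at 2531 (34 GB) — short by 57.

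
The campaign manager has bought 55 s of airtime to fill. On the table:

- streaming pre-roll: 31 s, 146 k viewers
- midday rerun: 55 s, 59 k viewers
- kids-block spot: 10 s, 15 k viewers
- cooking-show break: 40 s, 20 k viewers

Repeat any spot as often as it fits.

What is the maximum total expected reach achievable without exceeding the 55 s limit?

By expected reach per s: streaming pre-roll 4.71, kids-block spot 1.50, midday rerun 1.07, cooking-show break 0.50 lead.
Best packing: streaming pre-roll + 2×kids-block spot — 51 s, 176 total.
No other feasible combination exceeds 176.

176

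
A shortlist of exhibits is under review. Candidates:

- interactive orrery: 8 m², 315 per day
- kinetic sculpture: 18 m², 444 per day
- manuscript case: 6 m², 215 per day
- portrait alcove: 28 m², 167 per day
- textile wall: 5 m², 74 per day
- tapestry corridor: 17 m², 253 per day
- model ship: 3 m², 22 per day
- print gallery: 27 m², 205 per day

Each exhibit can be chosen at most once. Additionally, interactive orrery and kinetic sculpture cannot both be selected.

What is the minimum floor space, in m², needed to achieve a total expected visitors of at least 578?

19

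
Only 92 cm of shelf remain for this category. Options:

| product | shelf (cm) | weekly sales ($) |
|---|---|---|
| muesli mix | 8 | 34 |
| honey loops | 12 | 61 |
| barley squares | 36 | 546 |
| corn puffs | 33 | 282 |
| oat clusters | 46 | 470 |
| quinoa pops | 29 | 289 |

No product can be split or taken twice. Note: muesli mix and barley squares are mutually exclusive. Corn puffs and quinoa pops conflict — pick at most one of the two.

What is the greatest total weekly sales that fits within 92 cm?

1016

By weekly sales per cm: barley squares 15.17, oat clusters 10.22, quinoa pops 9.97, corn puffs 8.55 lead.
Barley squares + oat clusters uses 82 of the 92 cm and totals 1016.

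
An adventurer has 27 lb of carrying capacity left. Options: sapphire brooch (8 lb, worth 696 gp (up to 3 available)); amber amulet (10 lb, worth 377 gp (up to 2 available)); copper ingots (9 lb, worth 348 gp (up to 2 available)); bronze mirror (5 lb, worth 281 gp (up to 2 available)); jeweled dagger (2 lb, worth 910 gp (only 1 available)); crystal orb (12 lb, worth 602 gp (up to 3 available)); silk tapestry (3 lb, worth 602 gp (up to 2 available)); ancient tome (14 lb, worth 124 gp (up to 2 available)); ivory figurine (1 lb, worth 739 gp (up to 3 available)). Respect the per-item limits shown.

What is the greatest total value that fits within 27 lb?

5723

The ratio ordering already packs tightly: 2×sapphire brooch + jeweled dagger + 2×silk tapestry + 3×ivory figurine, 27 lb, 5723.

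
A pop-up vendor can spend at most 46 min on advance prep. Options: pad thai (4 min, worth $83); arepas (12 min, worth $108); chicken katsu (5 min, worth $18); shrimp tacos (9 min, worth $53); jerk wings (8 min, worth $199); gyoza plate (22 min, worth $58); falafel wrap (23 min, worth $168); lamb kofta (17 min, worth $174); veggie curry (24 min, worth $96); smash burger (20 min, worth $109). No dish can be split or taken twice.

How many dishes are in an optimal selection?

Optimal total is 582.
One optimal bundle: pad thai + arepas + chicken katsu + jerk wings + lamb kofta (46 min).
Every optimal selection uses 5 dishes.

5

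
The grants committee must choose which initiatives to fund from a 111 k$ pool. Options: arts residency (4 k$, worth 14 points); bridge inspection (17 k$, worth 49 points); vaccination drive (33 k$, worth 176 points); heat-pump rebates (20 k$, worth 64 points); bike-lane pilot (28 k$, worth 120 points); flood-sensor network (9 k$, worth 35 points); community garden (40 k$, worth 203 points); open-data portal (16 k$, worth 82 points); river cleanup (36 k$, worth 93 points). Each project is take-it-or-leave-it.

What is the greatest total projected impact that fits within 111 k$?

Taking the top-ratio projects first gives arts residency + vaccination drive + flood-sensor network + community garden + open-data portal for 510 (102 k$).
Dropping arts residency and open-data portal frees 20 k$; slotting in bike-lane pilot (28 k$) lifts the total to 534 at 110 k$.
The closest alternative, vaccination drive + heat-pump rebates + community garden + open-data portal, reaches only 525.

534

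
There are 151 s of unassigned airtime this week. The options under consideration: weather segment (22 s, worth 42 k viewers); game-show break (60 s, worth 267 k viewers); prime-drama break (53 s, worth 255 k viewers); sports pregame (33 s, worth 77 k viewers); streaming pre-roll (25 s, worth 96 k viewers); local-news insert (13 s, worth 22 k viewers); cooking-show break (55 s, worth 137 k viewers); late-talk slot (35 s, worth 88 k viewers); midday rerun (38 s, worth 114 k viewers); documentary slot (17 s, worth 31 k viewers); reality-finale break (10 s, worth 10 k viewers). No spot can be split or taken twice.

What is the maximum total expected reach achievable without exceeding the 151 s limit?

640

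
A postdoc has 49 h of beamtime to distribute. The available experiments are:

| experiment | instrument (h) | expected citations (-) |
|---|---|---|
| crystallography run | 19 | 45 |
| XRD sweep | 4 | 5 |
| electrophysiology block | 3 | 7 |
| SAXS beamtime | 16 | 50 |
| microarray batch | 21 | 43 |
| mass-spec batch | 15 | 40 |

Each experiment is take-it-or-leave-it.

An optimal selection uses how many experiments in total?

4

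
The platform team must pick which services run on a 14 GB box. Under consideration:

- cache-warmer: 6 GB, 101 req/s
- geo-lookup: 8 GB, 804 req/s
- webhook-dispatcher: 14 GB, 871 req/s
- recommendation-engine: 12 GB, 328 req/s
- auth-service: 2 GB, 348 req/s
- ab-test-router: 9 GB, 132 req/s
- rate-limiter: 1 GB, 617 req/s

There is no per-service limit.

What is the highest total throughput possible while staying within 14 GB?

8638

Best packing: 14×rate-limiter — 14 GB, 8638 total.
Every other selection either busts 14 GB or fails to beat 8638.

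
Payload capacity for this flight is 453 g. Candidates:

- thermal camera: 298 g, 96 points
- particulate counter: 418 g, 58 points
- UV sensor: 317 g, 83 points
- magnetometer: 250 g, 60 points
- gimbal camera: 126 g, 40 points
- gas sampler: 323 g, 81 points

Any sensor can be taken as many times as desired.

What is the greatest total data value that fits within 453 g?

Density check — thermal camera 0.32, gimbal camera 0.32, UV sensor 0.26 are the best per g.
Taking thermal camera + gimbal camera: 424 g used, 136 in data value.
Nothing else within 453 g beats 136.

136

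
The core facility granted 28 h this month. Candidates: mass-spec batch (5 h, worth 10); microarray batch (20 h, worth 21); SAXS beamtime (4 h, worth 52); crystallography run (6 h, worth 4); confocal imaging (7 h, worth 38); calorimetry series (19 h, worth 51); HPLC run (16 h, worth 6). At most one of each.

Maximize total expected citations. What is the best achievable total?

A density-first pass picks mass-spec batch + SAXS beamtime + crystallography run + confocal imaging — 104 at 22 h.
Replace crystallography run and confocal imaging with calorimetry series: the trade gains 9 net, giving 113 at 28 h.

113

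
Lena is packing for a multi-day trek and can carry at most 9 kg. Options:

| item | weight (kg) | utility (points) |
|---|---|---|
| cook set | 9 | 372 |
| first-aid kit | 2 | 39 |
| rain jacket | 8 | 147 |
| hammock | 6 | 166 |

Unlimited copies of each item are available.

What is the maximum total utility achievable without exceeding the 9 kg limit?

372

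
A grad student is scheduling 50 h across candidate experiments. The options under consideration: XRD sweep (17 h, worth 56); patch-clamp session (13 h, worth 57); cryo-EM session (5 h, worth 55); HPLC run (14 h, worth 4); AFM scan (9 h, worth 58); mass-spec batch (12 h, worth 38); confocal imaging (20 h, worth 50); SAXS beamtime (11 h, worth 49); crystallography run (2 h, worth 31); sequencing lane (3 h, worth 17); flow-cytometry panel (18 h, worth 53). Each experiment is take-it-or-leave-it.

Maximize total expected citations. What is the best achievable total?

274

Ranking by ratio (expected citations/h): crystallography run 15.50, cryo-EM session 11.00, AFM scan 6.44, sequencing lane 5.67.
A density-first pass picks patch-clamp session + cryo-EM session + AFM scan + SAXS beamtime + crystallography run + sequencing lane — 267 at 43 h.
Replace SAXS beamtime with XRD sweep: the trade gains 7 net, giving 274 at 49 h.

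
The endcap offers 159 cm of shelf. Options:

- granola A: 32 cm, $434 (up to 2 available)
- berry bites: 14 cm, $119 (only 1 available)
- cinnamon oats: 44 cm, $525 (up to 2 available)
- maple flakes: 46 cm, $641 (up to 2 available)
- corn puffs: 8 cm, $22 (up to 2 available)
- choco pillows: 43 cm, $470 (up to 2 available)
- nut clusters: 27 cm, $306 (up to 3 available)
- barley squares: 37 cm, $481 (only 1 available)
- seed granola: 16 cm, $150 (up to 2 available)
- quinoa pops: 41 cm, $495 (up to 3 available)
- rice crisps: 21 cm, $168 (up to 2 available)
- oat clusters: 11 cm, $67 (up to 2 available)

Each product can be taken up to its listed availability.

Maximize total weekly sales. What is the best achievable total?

By weekly sales per cm: maple flakes 13.93, granola A 13.56, barley squares 13.00, quinoa pops 12.07 lead.
2×granola A + 2×maple flakes uses 156 of the 159 cm and totals 2150.
The spare 3 cm is too small for any remaining product, and no exchange beats 2150.

2150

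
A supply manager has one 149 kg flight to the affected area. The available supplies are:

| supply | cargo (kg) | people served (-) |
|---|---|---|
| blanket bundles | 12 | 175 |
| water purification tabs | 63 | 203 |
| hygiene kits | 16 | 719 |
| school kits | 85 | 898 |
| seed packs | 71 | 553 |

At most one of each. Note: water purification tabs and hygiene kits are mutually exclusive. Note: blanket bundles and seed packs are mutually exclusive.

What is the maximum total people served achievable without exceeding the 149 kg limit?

1792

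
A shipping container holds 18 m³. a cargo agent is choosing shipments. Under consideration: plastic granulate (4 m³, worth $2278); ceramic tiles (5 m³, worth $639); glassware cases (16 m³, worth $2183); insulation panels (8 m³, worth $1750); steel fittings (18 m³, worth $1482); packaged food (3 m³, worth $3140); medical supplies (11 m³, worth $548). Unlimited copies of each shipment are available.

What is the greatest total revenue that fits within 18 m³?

The ratio ordering already packs tightly: 6×packaged food, 18 m³, 18840.

18840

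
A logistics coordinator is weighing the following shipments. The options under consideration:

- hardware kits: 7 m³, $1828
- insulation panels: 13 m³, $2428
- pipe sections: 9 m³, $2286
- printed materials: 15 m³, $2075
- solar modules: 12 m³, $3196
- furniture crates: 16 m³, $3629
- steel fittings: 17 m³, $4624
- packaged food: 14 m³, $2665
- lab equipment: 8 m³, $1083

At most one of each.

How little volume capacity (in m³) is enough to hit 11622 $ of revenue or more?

Look for the lowest-volume combination reaching 11622.
hardware kits + pipe sections + solar modules + steel fittings reaches 11934 using 45 m³.
Below 45 m³ the best achievable stays under 11622.

45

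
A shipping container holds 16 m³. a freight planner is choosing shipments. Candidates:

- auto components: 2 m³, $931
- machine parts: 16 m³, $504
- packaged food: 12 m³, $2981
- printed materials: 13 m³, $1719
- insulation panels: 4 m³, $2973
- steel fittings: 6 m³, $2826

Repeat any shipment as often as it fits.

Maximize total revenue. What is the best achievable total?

11892

Best packing: 4×insulation panels — 16 m³, 11892 total.
That's the maximum — no swap from here does better than 11892.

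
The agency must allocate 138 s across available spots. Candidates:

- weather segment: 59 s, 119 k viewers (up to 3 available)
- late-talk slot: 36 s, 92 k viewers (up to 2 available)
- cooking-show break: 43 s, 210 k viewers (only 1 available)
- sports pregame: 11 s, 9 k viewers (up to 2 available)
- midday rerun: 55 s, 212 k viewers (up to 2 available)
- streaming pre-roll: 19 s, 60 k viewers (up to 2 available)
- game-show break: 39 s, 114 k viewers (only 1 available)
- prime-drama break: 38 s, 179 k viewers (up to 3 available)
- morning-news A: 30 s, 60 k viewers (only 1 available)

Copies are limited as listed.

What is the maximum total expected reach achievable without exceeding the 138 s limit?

628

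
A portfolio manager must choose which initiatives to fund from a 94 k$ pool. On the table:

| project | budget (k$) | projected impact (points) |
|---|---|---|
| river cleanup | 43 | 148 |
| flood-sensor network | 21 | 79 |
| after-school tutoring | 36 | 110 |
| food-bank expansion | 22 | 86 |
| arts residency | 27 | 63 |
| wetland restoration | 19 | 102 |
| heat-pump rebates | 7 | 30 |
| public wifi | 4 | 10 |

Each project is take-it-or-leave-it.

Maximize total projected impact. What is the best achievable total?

369

Density check — wetland restoration 5.37, heat-pump rebates 4.29, food-bank expansion 3.91, flood-sensor network 3.76 are the best per k$.
Taking the top-ratio projects first gives flood-sensor network + food-bank expansion + wetland restoration + heat-pump rebates + public wifi for 307 (73 k$).
Dropping food-bank expansion frees 22 k$; slotting in river cleanup (43 k$) lifts the total to 369 at 94 k$.
That's the maximum — no swap from here does better than 369.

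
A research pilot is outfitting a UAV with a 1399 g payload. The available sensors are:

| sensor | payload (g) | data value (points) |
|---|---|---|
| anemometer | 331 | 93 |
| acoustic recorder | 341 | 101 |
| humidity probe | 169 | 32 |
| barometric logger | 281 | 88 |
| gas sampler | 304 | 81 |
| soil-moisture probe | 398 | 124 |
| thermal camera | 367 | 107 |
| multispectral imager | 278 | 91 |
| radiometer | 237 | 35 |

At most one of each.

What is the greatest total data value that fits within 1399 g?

Ranking by ratio (data value/g): multispectral imager 0.33, barometric logger 0.31, soil-moisture probe 0.31, acoustic recorder 0.30.
The ratio heuristic lands on acoustic recorder + barometric logger + soil-moisture probe + multispectral imager (404) but leaves 101 g idle.
The 281 g tied up in barometric logger is better spent on thermal camera — total rises to 423 (1384 g).

423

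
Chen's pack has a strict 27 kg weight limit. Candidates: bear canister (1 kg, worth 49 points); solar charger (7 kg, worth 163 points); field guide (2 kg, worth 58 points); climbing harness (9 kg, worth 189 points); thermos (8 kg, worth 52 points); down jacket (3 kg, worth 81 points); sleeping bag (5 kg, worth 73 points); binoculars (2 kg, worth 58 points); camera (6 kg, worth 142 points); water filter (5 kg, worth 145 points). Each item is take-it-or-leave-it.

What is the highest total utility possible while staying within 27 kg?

Bear canister + solar charger + field guide + down jacket + binoculars + camera + water filter uses 26 of the 27 kg and totals 696.
Nothing else within 27 kg beats 696.

696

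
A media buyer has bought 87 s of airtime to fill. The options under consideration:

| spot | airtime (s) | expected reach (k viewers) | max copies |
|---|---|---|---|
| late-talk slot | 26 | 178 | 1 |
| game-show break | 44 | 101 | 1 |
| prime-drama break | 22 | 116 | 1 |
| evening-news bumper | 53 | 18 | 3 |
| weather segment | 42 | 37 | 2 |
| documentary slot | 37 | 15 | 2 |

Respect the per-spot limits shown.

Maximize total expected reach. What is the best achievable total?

309

Ranking by ratio (expected reach/s): late-talk slot 6.85, prime-drama break 5.27, game-show break 2.30, weather segment 0.88.
Taking late-talk slot + prime-drama break + documentary slot: 85 s used, 309 in expected reach.
Every other selection either busts 87 s or exceeds an availability limit or fails to beat 309.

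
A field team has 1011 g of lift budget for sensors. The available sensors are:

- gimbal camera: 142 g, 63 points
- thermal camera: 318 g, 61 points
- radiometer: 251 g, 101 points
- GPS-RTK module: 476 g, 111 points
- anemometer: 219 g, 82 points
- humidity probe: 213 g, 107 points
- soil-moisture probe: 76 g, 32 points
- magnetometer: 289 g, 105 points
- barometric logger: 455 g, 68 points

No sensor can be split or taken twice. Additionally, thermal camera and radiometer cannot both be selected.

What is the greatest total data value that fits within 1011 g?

408

Taking the top-ratio sensors first gives gimbal camera + radiometer + anemometer + humidity probe + soil-moisture probe for 385 (901 g).
The 219 g tied up in anemometer is better spent on magnetometer — total rises to 408 (971 g).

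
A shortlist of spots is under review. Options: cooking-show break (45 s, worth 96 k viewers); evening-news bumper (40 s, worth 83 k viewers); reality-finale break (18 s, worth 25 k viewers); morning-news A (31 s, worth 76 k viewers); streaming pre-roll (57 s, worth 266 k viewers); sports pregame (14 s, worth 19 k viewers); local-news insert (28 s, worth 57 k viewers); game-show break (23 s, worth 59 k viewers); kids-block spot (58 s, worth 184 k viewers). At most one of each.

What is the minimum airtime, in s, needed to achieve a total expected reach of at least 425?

Minimise s subject to total expected reach ≥ 425.
streaming pre-roll + kids-block spot reaches 450 using 115 s.
No combination under 115 s hits 425.

115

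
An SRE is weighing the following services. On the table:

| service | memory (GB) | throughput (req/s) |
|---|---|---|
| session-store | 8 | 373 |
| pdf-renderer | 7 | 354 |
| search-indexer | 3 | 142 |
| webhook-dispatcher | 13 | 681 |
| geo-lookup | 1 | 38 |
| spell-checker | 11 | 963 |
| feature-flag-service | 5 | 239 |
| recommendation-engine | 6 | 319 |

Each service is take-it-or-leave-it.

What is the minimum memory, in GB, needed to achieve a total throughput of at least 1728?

Minimise GB subject to total throughput ≥ 1728.
search-indexer + webhook-dispatcher + spell-checker: 1786 throughput at 27 GB.
No combination under 27 GB hits 1728.

27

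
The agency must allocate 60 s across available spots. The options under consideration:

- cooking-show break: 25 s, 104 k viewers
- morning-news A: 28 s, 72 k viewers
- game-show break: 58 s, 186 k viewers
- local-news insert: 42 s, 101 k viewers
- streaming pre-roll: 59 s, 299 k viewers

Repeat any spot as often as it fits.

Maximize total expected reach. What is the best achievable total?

299

The ratio ordering already packs tightly: streaming pre-roll, 59 s, 299.
No other feasible combination exceeds 299.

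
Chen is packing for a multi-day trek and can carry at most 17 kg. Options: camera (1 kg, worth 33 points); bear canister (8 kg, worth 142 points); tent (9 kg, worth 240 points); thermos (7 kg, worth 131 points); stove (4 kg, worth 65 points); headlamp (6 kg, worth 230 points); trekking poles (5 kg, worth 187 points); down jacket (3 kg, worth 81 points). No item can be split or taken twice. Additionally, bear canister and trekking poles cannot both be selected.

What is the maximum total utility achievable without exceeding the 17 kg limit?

531

By utility per kg: headlamp 38.33, trekking poles 37.40, camera 33.00 lead.
Camera + headlamp + trekking poles + down jacket uses 15 of the 17 kg and totals 531.
No other feasible combination exceeds 531.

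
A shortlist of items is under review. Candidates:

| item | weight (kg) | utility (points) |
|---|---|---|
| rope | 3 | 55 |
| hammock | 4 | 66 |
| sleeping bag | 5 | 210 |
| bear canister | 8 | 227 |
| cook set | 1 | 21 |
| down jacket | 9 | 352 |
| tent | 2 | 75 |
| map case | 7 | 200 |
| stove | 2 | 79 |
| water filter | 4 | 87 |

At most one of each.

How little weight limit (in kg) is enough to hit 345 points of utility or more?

9

Minimise kg subject to total utility ≥ 345.
Taking down jacket gives 352 (≥ 345) for 9 kg.
Below 9 kg the best achievable stays under 345.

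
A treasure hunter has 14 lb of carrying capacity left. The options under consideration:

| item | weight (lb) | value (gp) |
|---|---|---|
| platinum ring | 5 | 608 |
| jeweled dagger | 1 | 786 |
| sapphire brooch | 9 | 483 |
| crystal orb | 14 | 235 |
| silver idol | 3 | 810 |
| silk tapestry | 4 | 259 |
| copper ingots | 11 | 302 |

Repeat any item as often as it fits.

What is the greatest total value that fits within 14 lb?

11004

Taking 14×jeweled dagger: 14 lb used, 11004 in value.
Every other selection either busts 14 lb or fails to beat 11004.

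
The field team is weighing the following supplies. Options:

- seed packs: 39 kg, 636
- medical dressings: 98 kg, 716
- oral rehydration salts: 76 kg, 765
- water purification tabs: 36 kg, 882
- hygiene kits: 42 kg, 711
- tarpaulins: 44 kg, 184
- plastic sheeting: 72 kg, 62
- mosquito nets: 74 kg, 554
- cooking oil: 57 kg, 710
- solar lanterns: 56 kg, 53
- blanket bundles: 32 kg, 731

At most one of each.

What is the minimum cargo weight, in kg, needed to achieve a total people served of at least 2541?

Need the lightest bundle worth ≥ 2541.
seed packs + water purification tabs + hygiene kits + blanket bundles reaches 2960 using 149 kg.
Below 149 kg the best achievable stays under 2541.

149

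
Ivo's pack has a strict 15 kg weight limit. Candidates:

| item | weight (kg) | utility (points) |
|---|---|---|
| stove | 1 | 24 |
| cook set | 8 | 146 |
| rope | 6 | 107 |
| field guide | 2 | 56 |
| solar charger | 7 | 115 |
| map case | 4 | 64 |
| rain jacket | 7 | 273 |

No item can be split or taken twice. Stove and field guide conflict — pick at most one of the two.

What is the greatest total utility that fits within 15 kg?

436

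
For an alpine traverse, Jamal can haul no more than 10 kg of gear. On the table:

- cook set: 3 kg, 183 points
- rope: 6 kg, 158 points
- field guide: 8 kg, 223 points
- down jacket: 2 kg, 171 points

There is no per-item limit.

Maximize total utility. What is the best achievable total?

855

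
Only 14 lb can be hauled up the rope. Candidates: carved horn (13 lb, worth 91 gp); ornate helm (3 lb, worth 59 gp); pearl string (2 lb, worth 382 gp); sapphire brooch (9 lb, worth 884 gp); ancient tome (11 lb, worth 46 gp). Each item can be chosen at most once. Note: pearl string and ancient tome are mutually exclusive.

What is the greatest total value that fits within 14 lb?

1325

Density check — pearl string 191.00, sapphire brooch 98.22, ornate helm 19.67 are the best per lb.
Taking ornate helm + pearl string + sapphire brooch: 14 lb used, 1325 in value.
That's the maximum — no feasible swap from here does better than 1325.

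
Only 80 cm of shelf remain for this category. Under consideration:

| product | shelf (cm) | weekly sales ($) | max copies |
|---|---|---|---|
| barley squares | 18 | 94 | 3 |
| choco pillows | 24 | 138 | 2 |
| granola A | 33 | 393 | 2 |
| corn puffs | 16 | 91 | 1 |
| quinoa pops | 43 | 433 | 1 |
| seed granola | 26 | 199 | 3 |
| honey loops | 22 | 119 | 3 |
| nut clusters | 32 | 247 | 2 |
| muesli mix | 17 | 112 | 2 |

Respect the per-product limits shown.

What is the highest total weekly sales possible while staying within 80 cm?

Greedy by ratio would take 2×granola A: 66 cm used, total 786.
Dropping granola A frees 33 cm; slotting in quinoa pops (43 cm) lifts the total to 826 at 76 cm.
No other feasible combination exceeds 826.

826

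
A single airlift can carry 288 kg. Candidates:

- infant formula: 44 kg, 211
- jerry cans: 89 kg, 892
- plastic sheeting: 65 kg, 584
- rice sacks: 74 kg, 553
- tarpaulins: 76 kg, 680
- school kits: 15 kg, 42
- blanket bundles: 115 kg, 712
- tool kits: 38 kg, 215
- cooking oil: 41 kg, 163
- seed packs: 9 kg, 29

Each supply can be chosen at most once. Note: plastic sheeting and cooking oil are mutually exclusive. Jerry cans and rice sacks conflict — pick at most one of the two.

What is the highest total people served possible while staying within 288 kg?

Filling by ratio: jerry cans + plastic sheeting + tarpaulins + tool kits + seed packs for 2400, with 11 kg left unused.
Dropping seed packs frees 9 kg; slotting in school kits (15 kg) lifts the total to 2413 at 283 kg.
Next best is jerry cans + plastic sheeting + tarpaulins + tool kits + seed packs at 2400 (277 kg) — short by 13.

2413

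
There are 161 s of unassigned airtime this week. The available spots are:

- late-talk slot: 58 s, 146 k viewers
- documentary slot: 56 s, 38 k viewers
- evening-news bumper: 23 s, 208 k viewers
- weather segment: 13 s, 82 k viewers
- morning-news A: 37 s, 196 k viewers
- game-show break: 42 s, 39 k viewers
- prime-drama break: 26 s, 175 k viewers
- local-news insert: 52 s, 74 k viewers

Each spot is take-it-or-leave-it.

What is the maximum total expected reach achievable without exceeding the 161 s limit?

Taking late-talk slot + evening-news bumper + weather segment + morning-news A + prime-drama break: 157 s used, 807 in expected reach.
Nothing else within 161 s beats 807.

807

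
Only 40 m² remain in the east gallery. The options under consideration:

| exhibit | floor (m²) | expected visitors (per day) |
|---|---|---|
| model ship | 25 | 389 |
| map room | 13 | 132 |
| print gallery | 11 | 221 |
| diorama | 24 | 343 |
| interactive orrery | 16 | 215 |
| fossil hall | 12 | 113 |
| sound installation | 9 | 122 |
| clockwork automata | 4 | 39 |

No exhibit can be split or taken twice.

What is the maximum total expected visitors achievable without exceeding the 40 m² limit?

649

The ratio ordering already packs tightly: model ship + print gallery + clockwork automata, 40 m², 649.
That's the maximum — no swap from here does better than 649.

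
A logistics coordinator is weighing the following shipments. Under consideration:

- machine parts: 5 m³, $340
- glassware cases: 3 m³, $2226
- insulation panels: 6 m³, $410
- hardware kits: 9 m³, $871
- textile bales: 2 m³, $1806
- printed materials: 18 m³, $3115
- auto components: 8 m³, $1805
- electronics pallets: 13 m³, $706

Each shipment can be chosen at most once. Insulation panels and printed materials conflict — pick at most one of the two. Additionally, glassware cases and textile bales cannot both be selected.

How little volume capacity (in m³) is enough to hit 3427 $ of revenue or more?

10

Look for the lowest-volume combination reaching 3427.
textile bales + auto components reaches 3611 using 10 m³.
No combination under 10 m³ hits 3427.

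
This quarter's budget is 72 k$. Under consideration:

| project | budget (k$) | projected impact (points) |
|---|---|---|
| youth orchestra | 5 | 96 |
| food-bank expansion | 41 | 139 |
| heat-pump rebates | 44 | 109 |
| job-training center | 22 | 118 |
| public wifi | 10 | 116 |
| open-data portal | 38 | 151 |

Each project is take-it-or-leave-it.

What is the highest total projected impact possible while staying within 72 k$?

385

By projected impact per k$: youth orchestra 19.20, public wifi 11.60, job-training center 5.36 lead.
Filling by ratio: youth orchestra + job-training center + public wifi for 330, with 35 k$ left unused.
Replace youth orchestra with open-data portal: the trade gains 55 net, giving 385 at 70 k$.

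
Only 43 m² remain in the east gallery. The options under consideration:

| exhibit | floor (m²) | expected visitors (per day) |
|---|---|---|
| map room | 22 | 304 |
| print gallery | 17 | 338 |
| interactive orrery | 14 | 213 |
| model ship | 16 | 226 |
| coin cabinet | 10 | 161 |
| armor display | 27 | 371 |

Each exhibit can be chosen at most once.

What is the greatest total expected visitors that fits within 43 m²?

725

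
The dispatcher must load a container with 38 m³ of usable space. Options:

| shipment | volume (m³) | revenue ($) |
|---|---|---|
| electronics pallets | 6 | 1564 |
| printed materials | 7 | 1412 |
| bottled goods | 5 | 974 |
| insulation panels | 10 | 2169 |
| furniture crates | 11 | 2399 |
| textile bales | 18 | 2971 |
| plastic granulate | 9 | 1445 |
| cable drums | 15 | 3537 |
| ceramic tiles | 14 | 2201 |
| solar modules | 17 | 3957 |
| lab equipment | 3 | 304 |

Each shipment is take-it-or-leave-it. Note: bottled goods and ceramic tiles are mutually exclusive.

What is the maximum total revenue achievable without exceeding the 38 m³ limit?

Taking electronics pallets + cable drums + solar modules: 38 m³ used, 9058 in revenue.
Next best is electronics pallets + printed materials + insulation panels + cable drums at 8682 (38 m³) — short by 376.

9058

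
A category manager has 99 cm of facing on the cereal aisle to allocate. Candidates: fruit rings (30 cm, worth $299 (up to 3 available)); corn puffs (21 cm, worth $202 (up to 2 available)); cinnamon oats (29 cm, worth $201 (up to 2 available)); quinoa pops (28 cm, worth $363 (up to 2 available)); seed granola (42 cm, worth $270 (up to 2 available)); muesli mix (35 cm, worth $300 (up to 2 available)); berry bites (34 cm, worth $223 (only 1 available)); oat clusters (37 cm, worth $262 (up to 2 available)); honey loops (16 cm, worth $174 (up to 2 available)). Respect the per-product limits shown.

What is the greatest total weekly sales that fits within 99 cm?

By weekly sales per cm: quinoa pops 12.96, honey loops 10.88, fruit rings 9.97, corn puffs 9.62 lead.
A density-first pass picks 2×quinoa pops + 2×honey loops — 1074 at 88 cm.
Dropping 2×honey loops frees 32 cm; slotting in 2×corn puffs (42 cm) lifts the total to 1130 at 98 cm.

1130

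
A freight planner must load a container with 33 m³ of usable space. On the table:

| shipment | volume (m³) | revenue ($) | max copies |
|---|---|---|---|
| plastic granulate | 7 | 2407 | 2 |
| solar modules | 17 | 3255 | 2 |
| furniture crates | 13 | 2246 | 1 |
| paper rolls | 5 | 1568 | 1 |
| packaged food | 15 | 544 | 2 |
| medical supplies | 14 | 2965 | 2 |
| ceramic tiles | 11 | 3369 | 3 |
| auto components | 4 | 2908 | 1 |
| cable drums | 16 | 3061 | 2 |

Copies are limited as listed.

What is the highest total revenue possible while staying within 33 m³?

Greedy by ratio would take 2×plastic granulate + paper rolls + auto components: 23 m³ used, total 9290.
Dropping plastic granulate and paper rolls frees 12 m³; slotting in 2×ceramic tiles (22 m³) lifts the total to 12053 at 33 m³.

12053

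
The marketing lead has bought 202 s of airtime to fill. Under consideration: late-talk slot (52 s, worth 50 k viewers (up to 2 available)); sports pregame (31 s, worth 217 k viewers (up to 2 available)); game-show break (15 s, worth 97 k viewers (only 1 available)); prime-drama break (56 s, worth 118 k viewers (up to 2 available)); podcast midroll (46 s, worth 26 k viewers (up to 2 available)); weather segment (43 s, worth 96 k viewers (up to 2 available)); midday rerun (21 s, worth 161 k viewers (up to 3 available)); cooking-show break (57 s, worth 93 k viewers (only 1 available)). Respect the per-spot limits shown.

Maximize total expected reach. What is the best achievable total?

By expected reach per s: midday rerun 7.67, sports pregame 7.00, game-show break 6.47, weather segment 2.23 lead.
Greedy by ratio would take 2×sports pregame + game-show break + weather segment + 3×midday rerun: 183 s used, total 1110.
Replace weather segment with prime-drama break: the trade gains 22 net, giving 1132 at 196 s.
Nothing else within 202 s beats 1132.

1132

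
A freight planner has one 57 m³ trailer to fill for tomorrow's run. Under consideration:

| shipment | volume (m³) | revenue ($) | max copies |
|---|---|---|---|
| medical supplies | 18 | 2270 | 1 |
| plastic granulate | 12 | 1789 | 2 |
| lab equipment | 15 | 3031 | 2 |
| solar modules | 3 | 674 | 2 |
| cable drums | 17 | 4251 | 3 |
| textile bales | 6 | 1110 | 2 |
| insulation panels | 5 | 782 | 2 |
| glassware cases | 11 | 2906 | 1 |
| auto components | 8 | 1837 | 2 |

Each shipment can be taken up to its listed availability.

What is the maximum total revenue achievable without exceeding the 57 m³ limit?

14101

Density check — glassware cases 264.18, cable drums 250.06, auto components 229.62 are the best per m³.
Taking the top-ratio shipments first gives solar modules + 2×cable drums + glassware cases + auto components for 13919 (56 m³).
The 19 m³ tied up in glassware cases and auto components is better spent on solar modules + cable drums — total rises to 14101 (57 m³).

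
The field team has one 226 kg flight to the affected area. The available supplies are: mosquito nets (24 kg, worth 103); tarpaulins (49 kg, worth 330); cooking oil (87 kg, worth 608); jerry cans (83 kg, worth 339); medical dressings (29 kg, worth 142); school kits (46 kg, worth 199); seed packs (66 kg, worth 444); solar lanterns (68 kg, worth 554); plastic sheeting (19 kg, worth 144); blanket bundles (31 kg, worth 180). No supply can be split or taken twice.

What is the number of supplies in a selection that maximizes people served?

The maximum people served within 226 kg is 1636.
For example tarpaulins + cooking oil + solar lanterns + plastic sheeting achieves it, using 223 kg.
Every optimal selection uses 4 supplies.

4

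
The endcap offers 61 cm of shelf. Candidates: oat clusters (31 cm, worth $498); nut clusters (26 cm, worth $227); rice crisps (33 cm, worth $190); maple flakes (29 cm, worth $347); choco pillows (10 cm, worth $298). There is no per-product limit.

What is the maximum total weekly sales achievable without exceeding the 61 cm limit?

1788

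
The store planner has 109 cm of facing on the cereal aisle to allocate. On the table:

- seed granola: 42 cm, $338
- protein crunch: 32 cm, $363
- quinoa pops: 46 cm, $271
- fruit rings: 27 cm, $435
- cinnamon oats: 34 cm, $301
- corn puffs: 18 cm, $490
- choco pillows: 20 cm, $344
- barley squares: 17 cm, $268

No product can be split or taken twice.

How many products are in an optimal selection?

The maximum weekly sales within 109 cm is 1632.
One optimal bundle: protein crunch + fruit rings + corn puffs + choco pillows (97 cm).
Any selection reaching 1632 contains exactly 4 products.

4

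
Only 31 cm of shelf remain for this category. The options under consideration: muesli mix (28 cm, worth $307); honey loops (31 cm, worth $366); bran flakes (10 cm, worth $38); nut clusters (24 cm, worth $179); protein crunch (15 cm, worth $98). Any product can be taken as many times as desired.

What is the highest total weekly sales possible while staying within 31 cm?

366

The ratio ordering already packs tightly: honey loops, 31 cm, 366.
Nothing else within 31 cm beats 366.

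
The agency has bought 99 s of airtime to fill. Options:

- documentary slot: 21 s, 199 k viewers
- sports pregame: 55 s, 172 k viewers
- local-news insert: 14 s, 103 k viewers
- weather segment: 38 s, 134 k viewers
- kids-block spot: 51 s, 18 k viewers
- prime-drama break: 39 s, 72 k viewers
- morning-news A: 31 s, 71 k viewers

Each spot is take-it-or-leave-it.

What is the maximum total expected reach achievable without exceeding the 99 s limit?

Taking the top-ratio spots first gives documentary slot + local-news insert + weather segment for 436 (73 s).
Dropping weather segment frees 38 s; slotting in sports pregame (55 s) lifts the total to 474 at 90 s.
Every other selection either busts 99 s or fails to beat 474.

474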